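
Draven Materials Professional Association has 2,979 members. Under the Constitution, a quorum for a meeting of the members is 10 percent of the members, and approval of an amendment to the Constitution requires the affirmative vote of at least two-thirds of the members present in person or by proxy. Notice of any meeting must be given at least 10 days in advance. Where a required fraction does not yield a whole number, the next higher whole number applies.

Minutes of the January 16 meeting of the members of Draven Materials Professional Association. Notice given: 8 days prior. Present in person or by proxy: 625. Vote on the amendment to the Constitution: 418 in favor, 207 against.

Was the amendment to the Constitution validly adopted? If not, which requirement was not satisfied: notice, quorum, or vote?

Notice: 8 days given; 10 required. Not satisfied.
Quorum: 10% of 2,979 = 297.90, rounded up to 298; 625 present. Satisfied.
Vote: requires two-thirds of those present (625); 2/3 of 625 = 416.67, rounded up to 417, so 417 needed; 418 in favor. Satisfied.

Invalid — notice requirement not satisfied.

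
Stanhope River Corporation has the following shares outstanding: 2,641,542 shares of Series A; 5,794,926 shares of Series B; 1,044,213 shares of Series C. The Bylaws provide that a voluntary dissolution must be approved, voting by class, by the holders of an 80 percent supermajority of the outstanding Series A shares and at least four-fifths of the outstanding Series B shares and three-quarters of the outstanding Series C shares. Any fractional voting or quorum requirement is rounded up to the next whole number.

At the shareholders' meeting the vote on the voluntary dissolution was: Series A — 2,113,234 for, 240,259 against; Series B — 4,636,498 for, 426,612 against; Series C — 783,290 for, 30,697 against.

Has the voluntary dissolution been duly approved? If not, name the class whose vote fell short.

Approved — every class gave the required vote.

Series A: 4/5 of 2641542 = 2113233.60, rounded up to 2113234; 2,113,234 required, 2,113,234 in favor — approved.
Series B: 4/5 of 5794926 = 4635940.80, rounded up to 4635941; 4,635,941 required, 4,636,498 in favor — approved.
Series C: 3/4 of 1044213 = 783159.75, rounded up to 783160; 783,160 required, 783,290 in favor — approved.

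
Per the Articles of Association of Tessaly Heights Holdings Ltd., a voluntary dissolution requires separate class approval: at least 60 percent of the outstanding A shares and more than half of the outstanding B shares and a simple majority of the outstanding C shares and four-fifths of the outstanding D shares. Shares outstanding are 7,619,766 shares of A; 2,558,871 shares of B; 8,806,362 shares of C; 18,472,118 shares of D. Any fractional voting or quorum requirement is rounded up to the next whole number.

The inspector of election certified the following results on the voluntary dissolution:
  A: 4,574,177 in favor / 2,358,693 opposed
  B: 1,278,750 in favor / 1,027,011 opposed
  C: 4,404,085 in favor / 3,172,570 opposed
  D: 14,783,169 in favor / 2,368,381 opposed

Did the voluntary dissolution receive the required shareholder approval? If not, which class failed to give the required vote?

A: 3/5 of 7619766 = 4571859.60, rounded up to 4571860; 4,571,860 required, 4,574,177 in favor — approved.
B: a majority of 2558871 is 1279436; 1,279,436 required, 1,278,750 in favor — not approved.
C: a majority of 8806362 is 4403182; 4,403,182 required, 4,404,085 in favor — approved.
D: 4/5 of 18472118 = 14777694.40, rounded up to 14777695; 14,777,695 required, 14,783,169 in favor — approved.

Not approved — the B shares did not give the required vote.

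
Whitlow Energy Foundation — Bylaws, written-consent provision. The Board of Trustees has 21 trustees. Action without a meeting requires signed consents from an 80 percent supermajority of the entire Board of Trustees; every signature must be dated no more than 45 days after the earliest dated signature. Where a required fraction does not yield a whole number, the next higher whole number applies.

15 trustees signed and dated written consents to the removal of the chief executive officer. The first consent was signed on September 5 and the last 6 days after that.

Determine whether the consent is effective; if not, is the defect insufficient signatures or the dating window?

Not effective — insufficient signatures.

Signatures required: an 80 percent supermajority of 21 — 4/5 of 21 = 16.80, rounded up to 17, so 17 needed; 15 signed. Insufficient.
Dating window: the latest signature is 6 days after the earliest; the limit is 45 days. Within the window.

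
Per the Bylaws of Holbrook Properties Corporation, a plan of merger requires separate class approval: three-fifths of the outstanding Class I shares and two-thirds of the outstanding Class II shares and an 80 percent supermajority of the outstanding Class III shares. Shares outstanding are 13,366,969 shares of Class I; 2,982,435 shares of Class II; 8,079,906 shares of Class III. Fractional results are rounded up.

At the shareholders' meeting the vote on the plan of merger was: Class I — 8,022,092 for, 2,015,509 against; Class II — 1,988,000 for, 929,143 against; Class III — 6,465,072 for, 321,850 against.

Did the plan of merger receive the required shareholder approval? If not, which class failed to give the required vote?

Not approved — the Class II shares did not give the required vote.

Class I: 3/5 of 13366969 = 8020181.40, rounded up to 8020182; 8,020,182 required, 8,022,092 in favor — approved.
Class II: 2/3 of 2982435 = 1988290; 1,988,290 required, 1,988,000 in favor — not approved.
Class III: 4/5 of 8079906 = 6463924.80, rounded up to 6463925; 6,463,925 required, 6,465,072 in favor — approved.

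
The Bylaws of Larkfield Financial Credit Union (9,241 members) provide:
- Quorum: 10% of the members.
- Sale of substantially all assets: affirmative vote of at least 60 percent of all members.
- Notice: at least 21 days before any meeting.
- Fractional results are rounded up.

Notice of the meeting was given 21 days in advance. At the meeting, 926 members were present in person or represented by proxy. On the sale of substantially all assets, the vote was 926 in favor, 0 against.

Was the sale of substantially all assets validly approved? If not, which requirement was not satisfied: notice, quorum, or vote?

Invalid — vote requirement not satisfied.

Notice: 21 days given; 21 required. Satisfied.
Quorum: 10% of 9,241 = 924.10, rounded up to 925; 926 present. Satisfied.
Vote: requires three-fifths of all members (9,241); 3/5 of 9241 = 5544.60, rounded up to 5545, so 5,545 needed; 926 in favor. Not satisfied.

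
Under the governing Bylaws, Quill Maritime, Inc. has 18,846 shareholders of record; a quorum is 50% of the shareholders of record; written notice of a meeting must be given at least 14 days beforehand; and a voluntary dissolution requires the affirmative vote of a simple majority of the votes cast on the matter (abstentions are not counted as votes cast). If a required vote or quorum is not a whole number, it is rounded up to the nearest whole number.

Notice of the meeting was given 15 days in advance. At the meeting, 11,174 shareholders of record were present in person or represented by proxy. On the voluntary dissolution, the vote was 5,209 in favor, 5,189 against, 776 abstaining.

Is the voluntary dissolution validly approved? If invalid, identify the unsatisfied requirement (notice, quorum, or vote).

Valid — all requirements satisfied.

Notice: 15 days given; 14 required. Satisfied.
Quorum: 50% of 18,846 = 9,423; 11,174 present. Satisfied.
Vote: requires a majority of the votes cast (11,174 − 776 abstaining = 10,398); a majority of 10398 is 5200, so 5,200 needed; 5,209 in favor. Satisfied.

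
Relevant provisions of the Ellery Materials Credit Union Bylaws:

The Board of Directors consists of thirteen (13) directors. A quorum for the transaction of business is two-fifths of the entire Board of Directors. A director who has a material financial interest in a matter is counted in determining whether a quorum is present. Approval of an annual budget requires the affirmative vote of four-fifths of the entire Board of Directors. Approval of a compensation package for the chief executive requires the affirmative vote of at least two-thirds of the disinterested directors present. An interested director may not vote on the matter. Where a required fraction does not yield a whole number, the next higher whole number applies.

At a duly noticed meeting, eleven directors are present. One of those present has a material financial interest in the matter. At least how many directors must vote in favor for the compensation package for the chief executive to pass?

The compensation package for the chief executive requires two-thirds of the disinterested directors present (11 − 1 = 10).
2/3 of 10 = 6.67, rounded up to 7.

7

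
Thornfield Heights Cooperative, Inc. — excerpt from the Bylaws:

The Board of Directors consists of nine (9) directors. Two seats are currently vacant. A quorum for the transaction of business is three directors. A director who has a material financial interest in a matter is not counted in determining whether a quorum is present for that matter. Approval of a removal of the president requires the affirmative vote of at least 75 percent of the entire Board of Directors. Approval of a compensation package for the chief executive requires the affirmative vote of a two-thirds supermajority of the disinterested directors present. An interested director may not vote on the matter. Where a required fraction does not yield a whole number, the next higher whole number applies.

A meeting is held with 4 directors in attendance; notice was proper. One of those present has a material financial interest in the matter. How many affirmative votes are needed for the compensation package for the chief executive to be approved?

The compensation package for the chief executive requires two-thirds of the disinterested directors present (4 − 1 = 3).
2/3 of 3 = 2.

2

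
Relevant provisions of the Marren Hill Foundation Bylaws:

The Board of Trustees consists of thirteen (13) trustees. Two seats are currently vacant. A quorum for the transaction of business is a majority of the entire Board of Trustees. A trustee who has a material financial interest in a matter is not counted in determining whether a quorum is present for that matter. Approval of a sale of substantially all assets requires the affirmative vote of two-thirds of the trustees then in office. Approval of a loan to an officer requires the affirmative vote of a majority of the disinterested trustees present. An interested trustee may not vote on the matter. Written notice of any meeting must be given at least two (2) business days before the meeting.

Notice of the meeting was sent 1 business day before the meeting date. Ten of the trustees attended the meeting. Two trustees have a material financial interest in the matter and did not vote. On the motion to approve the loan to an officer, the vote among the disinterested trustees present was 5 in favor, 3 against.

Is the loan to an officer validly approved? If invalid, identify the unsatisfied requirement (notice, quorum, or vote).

Notice: 1 business day given; 2 required (1 < 2). Not satisfied.
Quorum: 10 present, but the 2 interested trustees do not count, leaving 8. Quorum is 7. Satisfied.
Vote: the loan to an officer requires a majority of the disinterested trustees present (10 − 2 = 8). A majority of 8 is 5, so 5 affirmative votes are needed; 5 voted in favor. Satisfied.

Invalid — notice requirement not satisfied.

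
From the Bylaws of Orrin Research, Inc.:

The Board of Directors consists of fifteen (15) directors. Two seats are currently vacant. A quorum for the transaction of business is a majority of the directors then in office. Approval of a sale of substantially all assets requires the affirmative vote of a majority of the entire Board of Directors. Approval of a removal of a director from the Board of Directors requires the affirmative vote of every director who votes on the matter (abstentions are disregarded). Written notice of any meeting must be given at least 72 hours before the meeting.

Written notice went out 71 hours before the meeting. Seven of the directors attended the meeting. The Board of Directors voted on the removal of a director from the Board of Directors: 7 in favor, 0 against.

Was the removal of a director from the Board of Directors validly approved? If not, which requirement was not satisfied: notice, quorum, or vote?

Notice: 71 hours given; 72 required (71 < 72). Not satisfied.
Quorum: 7 present; quorum is 7. Satisfied.
Vote: the removal of a director from the Board of Directors requires the unanimous vote of the votes cast (7). Unanimous means all 7, so 7 affirmative votes are needed; 7 voted in favor. Satisfied.

Invalid — notice requirement not satisfied.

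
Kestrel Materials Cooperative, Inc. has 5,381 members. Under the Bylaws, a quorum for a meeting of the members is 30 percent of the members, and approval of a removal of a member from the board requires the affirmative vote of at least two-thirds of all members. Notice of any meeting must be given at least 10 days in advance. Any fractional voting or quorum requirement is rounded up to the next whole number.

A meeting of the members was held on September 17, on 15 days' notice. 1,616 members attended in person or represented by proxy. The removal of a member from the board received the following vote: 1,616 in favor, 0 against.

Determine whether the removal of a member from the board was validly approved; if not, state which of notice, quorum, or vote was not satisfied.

Invalid — vote requirement not satisfied.

Notice: 15 days given; 10 required. Satisfied.
Quorum: 30% of 5,381 = 1,614.30, rounded up to 1,615; 1,616 present. Satisfied.
Vote: requires two-thirds of all members (5,381); 2/3 of 5381 = 3587.33, rounded up to 3588, so 3,588 needed; 1,616 in favor. Not satisfied.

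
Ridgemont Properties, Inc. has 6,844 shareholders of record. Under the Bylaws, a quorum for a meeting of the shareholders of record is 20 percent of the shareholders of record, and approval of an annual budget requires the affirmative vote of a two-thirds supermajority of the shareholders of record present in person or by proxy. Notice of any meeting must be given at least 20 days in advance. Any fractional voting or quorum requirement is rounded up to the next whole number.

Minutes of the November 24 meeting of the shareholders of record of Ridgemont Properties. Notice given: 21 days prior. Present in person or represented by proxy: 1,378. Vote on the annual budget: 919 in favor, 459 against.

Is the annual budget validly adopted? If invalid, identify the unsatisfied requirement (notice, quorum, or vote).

Notice: 21 days given; 20 required. Satisfied.
Quorum: 20% of 6,844 = 1,368.80, rounded up to 1,369; 1,378 present. Satisfied.
Vote: requires two-thirds of those present (1,378); 2/3 of 1378 = 918.67, rounded up to 919, so 919 needed; 919 in favor. Satisfied.

Valid — all requirements satisfied.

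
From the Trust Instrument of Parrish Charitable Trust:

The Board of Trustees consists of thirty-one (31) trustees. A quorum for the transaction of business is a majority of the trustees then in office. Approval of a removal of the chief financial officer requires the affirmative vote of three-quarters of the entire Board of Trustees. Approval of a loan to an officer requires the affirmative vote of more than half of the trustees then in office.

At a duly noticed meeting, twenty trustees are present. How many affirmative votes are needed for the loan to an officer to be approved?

16

The loan to an officer requires a majority of the trustees then in office (31).
A majority of 31 is 16.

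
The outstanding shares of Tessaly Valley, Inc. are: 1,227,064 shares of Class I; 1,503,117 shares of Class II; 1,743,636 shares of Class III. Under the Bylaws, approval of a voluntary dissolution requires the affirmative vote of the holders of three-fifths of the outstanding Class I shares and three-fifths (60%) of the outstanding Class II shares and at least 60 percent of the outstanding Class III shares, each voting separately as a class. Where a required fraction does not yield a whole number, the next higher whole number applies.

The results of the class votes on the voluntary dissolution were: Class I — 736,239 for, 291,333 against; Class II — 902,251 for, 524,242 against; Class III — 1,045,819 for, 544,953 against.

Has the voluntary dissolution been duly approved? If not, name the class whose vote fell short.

Class I: 3/5 of 1227064 = 736238.40, rounded up to 736239; 736,239 required, 736,239 in favor — approved.
Class II: 3/5 of 1503117 = 901870.20, rounded up to 901871; 901,871 required, 902,251 in favor — approved.
Class III: 3/5 of 1743636 = 1046181.60, rounded up to 1046182; 1,046,182 required, 1,045,819 in favor — not approved.

Not approved — the Class III shares did not give the required vote.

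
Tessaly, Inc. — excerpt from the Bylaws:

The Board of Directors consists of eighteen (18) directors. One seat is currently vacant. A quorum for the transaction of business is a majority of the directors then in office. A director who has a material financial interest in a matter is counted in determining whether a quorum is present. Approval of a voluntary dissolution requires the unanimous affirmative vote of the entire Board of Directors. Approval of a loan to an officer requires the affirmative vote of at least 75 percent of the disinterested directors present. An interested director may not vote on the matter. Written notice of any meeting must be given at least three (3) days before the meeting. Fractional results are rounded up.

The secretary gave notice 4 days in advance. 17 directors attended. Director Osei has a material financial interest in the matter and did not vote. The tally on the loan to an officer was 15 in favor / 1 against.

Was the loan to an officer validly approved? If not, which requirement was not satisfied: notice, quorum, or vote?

Notice: 4 days given; 3 required (4 ≥ 3). Satisfied.
Quorum: 17 present (interested directors count toward quorum); quorum is 9. Satisfied.
Vote: the loan to an officer requires three-fourths of the disinterested directors present (17 − 1 = 16). 3/4 of 16 = 12, so 12 affirmative votes are needed; 15 voted in favor. Satisfied.

Valid — all requirements satisfied.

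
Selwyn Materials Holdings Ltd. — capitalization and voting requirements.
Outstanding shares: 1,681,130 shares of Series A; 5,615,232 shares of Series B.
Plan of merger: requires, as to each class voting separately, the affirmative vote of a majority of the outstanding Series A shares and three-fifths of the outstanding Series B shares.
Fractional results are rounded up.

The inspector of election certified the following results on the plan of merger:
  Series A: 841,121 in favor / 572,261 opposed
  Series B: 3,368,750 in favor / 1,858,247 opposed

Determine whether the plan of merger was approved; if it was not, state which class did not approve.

Series A: a majority of 1681130 is 840566; 840,566 required, 841,121 in favor — approved.
Series B: 3/5 of 5615232 = 3369139.20, rounded up to 3369140; 3,369,140 required, 3,368,750 in favor — not approved.

Not approved — the Series B shares did not give the required vote.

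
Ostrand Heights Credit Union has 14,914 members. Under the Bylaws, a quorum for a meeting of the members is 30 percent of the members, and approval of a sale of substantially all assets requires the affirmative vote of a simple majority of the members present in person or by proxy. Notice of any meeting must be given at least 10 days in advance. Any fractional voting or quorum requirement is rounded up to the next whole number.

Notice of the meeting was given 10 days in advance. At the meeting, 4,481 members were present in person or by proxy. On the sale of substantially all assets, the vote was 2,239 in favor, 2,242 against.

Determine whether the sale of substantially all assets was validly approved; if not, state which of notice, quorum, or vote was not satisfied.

Notice: 10 days given; 10 required. Satisfied.
Quorum: 30% of 14,914 = 4,474.20, rounded up to 4,475; 4,481 present. Satisfied.
Vote: requires a majority of those present (4,481); a majority of 4481 is 2241, so 2,241 needed; 2,239 in favor. Not satisfied.

Invalid — vote requirement not satisfied.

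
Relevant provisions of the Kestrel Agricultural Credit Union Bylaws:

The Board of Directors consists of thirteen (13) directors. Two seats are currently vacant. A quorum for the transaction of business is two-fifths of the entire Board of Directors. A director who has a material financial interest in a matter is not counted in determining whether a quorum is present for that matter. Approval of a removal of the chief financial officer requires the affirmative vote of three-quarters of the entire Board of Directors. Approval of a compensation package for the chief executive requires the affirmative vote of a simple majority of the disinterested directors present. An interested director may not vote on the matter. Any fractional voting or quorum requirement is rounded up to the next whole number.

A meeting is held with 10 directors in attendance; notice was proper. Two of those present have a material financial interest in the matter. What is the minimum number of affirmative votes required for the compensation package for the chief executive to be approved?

5

The compensation package for the chief executive requires a majority of the disinterested directors present (10 − 2 = 8).
A majority of 8 is 5.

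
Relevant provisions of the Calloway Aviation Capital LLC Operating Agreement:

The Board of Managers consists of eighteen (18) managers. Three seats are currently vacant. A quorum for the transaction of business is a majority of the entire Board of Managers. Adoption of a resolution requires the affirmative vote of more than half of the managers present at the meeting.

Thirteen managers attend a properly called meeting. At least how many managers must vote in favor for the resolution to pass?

7

The resolution requires a majority of the managers present (13).
A majority of 13 is 7.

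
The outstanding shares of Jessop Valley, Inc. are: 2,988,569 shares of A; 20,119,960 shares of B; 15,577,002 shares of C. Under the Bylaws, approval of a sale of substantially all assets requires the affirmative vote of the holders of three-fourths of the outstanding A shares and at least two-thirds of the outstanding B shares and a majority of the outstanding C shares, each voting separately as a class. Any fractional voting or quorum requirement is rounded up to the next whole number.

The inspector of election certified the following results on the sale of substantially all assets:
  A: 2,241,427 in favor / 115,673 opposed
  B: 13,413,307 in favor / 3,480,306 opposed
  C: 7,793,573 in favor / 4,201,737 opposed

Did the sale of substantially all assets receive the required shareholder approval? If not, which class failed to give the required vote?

A: 3/4 of 2988569 = 2241426.75, rounded up to 2241427; 2,241,427 required, 2,241,427 in favor — approved.
B: 2/3 of 20119960 = 13413306.67, rounded up to 13413307; 13,413,307 required, 13,413,307 in favor — approved.
C: a majority of 15577002 is 7788502; 7,788,502 required, 7,793,573 in favor — approved.

Approved — every class gave the required vote.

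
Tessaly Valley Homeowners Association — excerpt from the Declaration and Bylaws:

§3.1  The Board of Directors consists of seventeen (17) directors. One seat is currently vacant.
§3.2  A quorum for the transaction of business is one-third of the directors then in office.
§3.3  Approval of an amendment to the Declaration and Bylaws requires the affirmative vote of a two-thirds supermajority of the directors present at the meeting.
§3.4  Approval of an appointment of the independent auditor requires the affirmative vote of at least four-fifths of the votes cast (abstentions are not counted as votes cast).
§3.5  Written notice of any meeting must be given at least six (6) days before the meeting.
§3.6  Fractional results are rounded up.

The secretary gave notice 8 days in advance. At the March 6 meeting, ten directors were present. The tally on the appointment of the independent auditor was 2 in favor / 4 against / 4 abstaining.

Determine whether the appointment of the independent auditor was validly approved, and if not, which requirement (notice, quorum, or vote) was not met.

Invalid — vote requirement not satisfied.

Notice: 8 days given; 6 required (8 ≥ 6). Satisfied.
Quorum: 10 present; quorum is 6. Satisfied.
Vote: the appointment of the independent auditor requires four-fifths of the votes cast (10 present − 4 abstaining = 6). 4/5 of 6 = 4.80, rounded up to 5, so 5 affirmative votes are needed; 2 voted in favor. Not satisfied.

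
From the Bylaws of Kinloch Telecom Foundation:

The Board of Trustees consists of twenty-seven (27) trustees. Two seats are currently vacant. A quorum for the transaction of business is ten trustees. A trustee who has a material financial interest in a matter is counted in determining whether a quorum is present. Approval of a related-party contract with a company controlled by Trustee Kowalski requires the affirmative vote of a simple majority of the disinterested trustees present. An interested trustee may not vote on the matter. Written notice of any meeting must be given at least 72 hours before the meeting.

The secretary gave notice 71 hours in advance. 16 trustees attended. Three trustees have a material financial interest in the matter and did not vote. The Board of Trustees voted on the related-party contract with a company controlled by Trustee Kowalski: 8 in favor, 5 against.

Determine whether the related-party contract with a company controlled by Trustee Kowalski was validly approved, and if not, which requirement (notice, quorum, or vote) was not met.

Invalid — notice requirement not satisfied.

Notice: 71 hours given; 72 required (71 < 72). Not satisfied.
Quorum: 16 present (interested trustees count toward quorum); quorum is 10. Satisfied.
Vote: the related-party contract with a company controlled by Trustee Kowalski requires a majority of the disinterested trustees present (16 − 3 = 13). A majority of 13 is 7, so 7 affirmative votes are needed; 8 voted in favor. Satisfied.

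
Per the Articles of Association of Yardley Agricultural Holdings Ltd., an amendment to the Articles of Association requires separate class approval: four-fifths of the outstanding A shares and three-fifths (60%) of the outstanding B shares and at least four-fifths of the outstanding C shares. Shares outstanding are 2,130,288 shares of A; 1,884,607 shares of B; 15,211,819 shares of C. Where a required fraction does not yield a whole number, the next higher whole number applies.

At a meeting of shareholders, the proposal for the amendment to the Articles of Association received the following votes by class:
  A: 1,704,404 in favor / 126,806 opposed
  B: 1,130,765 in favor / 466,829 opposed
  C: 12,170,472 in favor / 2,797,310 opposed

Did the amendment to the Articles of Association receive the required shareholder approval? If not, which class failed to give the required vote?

Approved — every class gave the required vote.

A: 4/5 of 2130288 = 1704230.40, rounded up to 1704231; 1,704,231 required, 1,704,404 in favor — approved.
B: 3/5 of 1884607 = 1130764.20, rounded up to 1130765; 1,130,765 required, 1,130,765 in favor — approved.
C: 4/5 of 15211819 = 12169455.20, rounded up to 12169456; 12,169,456 required, 12,170,472 in favor — approved.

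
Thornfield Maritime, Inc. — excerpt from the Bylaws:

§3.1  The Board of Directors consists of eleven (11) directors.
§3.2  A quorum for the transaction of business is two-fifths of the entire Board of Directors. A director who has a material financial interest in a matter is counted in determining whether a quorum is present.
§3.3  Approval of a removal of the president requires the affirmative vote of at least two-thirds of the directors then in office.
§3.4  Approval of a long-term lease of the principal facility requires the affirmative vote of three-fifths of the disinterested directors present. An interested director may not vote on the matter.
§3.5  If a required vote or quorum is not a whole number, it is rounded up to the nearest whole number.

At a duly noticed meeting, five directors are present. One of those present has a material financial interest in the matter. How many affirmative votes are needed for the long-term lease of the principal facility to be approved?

The long-term lease of the principal facility requires three-fifths of the disinterested directors present (5 − 1 = 4).
3/5 of 4 = 2.40, rounded up to 3.

3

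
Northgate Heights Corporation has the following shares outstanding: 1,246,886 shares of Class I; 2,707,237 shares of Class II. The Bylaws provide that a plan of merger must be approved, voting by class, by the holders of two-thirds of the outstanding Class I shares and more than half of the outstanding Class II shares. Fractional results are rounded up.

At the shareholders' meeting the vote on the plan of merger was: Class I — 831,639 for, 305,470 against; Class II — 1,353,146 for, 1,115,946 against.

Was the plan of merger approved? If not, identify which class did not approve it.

Class I: 2/3 of 1246886 = 831257.33, rounded up to 831258; 831,258 required, 831,639 in favor — approved.
Class II: a majority of 2707237 is 1353619; 1,353,619 required, 1,353,146 in favor — not approved.

Not approved — the Class II shares did not give the required vote.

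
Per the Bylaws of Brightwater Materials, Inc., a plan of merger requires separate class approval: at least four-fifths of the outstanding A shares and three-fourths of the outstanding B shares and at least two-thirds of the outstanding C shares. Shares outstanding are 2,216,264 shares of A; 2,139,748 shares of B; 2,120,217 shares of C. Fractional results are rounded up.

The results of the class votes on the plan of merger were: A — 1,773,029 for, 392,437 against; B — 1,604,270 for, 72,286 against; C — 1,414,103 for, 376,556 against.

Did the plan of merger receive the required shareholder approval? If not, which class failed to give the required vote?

Not approved — the B shares did not give the required vote.

A: 4/5 of 2216264 = 1773011.20, rounded up to 1773012; 1,773,012 required, 1,773,029 in favor — approved.
B: 3/4 of 2139748 = 1604811; 1,604,811 required, 1,604,270 in favor — not approved.
C: 2/3 of 2120217 = 1413478; 1,413,478 required, 1,414,103 in favor — approved.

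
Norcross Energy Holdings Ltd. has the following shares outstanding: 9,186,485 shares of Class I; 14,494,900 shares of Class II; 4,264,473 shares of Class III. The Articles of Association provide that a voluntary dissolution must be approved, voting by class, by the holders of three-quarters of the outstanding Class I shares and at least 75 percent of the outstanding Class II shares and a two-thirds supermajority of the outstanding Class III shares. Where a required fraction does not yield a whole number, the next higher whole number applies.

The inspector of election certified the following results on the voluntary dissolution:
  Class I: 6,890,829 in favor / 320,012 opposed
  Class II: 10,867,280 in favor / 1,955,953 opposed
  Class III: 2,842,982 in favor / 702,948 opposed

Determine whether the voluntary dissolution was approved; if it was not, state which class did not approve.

Class I: 3/4 of 9186485 = 6889863.75, rounded up to 6889864; 6,889,864 required, 6,890,829 in favor — approved.
Class II: 3/4 of 14494900 = 10871175; 10,871,175 required, 10,867,280 in favor — not approved.
Class III: 2/3 of 4264473 = 2842982; 2,842,982 required, 2,842,982 in favor — approved.

Not approved — the Class II shares did not give the required vote.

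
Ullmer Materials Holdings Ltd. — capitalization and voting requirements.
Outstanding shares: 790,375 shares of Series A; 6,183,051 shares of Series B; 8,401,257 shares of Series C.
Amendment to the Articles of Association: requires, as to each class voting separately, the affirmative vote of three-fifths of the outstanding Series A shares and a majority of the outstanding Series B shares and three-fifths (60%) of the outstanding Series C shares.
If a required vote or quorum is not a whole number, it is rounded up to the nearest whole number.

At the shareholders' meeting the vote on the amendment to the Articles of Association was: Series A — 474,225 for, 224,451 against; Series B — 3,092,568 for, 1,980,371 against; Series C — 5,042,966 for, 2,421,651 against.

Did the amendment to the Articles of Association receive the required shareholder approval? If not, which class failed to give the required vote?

Series A: 3/5 of 790375 = 474225; 474,225 required, 474,225 in favor — approved.
Series B: a majority of 6183051 is 3091526; 3,091,526 required, 3,092,568 in favor — approved.
Series C: 3/5 of 8401257 = 5040754.20, rounded up to 5040755; 5,040,755 required, 5,042,966 in favor — approved.

Approved — every class gave the required vote.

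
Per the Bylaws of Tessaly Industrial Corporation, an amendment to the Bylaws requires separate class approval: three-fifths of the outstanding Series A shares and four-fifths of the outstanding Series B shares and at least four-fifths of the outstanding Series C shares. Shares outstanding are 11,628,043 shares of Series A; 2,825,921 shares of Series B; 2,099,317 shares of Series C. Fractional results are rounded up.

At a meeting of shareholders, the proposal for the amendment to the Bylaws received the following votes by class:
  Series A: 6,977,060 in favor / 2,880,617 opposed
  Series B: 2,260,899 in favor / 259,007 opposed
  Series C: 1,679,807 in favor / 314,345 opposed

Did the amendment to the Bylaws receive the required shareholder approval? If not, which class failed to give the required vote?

Series A: 3/5 of 11628043 = 6976825.80, rounded up to 6976826; 6,976,826 required, 6,977,060 in favor — approved.
Series B: 4/5 of 2825921 = 2260736.80, rounded up to 2260737; 2,260,737 required, 2,260,899 in favor — approved.
Series C: 4/5 of 2099317 = 1679453.60, rounded up to 1679454; 1,679,454 required, 1,679,807 in favor — approved.

Approved — every class gave the required vote.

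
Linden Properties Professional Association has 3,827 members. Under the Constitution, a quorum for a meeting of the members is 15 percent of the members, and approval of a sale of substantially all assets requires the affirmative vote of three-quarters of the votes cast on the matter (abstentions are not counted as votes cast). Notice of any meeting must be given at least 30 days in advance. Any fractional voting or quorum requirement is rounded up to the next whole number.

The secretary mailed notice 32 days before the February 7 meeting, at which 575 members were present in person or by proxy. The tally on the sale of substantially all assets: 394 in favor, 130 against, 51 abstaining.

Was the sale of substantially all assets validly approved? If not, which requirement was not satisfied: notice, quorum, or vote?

Valid — all requirements satisfied.

Notice: 32 days given; 30 required. Satisfied.
Quorum: 15% of 3,827 = 574.05, rounded up to 575; 575 present. Satisfied.
Vote: requires three-fourths of the votes cast (575 − 51 abstaining = 524); 3/4 of 524 = 393, so 393 needed; 394 in favor. Satisfied.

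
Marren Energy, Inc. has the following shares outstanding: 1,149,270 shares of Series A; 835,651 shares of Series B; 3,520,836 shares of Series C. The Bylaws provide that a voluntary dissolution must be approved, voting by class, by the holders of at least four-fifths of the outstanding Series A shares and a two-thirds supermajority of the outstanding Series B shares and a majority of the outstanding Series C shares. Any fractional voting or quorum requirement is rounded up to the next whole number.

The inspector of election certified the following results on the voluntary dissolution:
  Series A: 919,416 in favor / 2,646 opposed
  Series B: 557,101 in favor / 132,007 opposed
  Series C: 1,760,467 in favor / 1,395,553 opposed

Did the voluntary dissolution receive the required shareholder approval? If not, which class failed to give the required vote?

Series A: 4/5 of 1149270 = 919416; 919,416 required, 919,416 in favor — approved.
Series B: 2/3 of 835651 = 557100.67, rounded up to 557101; 557,101 required, 557,101 in favor — approved.
Series C: a majority of 3520836 is 1760419; 1,760,419 required, 1,760,467 in favor — approved.

Approved — every class gave the required vote.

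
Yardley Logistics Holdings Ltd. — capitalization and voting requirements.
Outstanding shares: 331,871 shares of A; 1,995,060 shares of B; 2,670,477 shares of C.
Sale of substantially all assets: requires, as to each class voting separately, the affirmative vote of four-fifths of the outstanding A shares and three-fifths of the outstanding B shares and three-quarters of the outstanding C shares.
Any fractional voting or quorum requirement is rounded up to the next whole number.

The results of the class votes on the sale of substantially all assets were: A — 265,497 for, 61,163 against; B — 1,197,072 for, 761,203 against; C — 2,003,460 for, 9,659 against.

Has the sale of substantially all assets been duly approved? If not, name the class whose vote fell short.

Approved — every class gave the required vote.

A: 4/5 of 331871 = 265496.80, rounded up to 265497; 265,497 required, 265,497 in favor — approved.
B: 3/5 of 1995060 = 1197036; 1,197,036 required, 1,197,072 in favor — approved.
C: 3/4 of 2670477 = 2002857.75, rounded up to 2002858; 2,002,858 required, 2,003,460 in favor — approved.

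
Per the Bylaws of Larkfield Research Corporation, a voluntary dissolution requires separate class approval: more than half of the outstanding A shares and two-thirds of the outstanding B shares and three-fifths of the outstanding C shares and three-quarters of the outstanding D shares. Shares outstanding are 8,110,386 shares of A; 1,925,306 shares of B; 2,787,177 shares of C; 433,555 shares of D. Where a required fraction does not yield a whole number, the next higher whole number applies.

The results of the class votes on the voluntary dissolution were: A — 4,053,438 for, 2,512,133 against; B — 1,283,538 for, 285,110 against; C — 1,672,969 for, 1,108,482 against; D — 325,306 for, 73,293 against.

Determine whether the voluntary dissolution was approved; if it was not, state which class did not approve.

Not approved — the A shares did not give the required vote.

A: a majority of 8110386 is 4055194; 4,055,194 required, 4,053,438 in favor — not approved.
B: 2/3 of 1925306 = 1283537.33, rounded up to 1283538; 1,283,538 required, 1,283,538 in favor — approved.
C: 3/5 of 2787177 = 1672306.20, rounded up to 1672307; 1,672,307 required, 1,672,969 in favor — approved.
D: 3/4 of 433555 = 325166.25, rounded up to 325167; 325,167 required, 325,306 in favor — approved.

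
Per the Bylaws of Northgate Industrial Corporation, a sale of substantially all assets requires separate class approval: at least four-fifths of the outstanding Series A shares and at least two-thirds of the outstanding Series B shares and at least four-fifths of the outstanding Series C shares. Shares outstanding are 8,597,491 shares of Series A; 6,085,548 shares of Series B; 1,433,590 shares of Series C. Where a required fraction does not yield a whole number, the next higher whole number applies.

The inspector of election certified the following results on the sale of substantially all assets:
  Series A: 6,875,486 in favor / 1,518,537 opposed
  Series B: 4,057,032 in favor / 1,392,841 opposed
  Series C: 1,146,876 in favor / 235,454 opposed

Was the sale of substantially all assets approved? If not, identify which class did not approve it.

Series A: 4/5 of 8597491 = 6877992.80, rounded up to 6877993; 6,877,993 required, 6,875,486 in favor — not approved.
Series B: 2/3 of 6085548 = 4057032; 4,057,032 required, 4,057,032 in favor — approved.
Series C: 4/5 of 1433590 = 1146872; 1,146,872 required, 1,146,876 in favor — approved.

Not approved — the Series A shares did not give the required vote.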